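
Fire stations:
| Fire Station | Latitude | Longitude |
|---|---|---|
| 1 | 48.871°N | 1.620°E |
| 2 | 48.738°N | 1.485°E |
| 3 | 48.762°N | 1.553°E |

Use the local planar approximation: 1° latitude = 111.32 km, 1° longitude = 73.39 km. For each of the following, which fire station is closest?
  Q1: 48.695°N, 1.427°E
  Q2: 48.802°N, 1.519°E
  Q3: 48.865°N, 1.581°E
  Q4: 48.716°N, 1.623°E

Q1 at 48.695°N, 1.427°E:
  1: 24.176 km
  2: 6.406 km
  3: 11.880 km
  → nearest: 2 (6.406 km)
Q2 at 48.802°N, 1.519°E:
  1: 10.674 km
  2: 7.549 km
  3: 5.104 km
  → nearest: 3 (5.104 km)
Q3 at 48.865°N, 1.581°E:
  1: 2.939 km
  2: 15.796 km
  3: 11.649 km
  → nearest: 1 (2.939 km)
Q4 at 48.716°N, 1.623°E:
  1: 17.256 km
  2: 10.420 km
  3: 7.254 km
  → nearest: 3 (7.254 km)

Q1→2; Q2→3; Q3→1; Q4→3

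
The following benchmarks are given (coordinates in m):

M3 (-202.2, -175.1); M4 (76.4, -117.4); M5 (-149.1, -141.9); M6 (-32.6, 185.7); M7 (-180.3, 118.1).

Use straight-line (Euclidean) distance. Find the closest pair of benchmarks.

M3 and M5

Pairwise distances:
M3–M5: 62.6 m
M6–M7: 162.4 m
M4–M5: 226.8 m
M5–M7: 261.9 m
M3–M4: 284.5 m
M3–M7: 294.0 m
M4–M6: 322.1 m
M5–M6: 347.7 m
M4–M7: 348.4 m
M3–M6: 398.7 m
Closest pair: M3–M5 at 62.6 m.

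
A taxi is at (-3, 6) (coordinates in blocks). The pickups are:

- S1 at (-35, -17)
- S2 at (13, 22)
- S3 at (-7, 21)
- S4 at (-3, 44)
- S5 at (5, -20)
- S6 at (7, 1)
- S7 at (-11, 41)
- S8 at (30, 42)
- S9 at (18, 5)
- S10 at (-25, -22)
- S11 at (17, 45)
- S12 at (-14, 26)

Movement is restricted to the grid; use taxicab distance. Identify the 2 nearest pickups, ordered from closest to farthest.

S6, S3

Distances from (-3, 6):
S1: 55 blocks
S2: 32 blocks
S3: 19 blocks
S4: 38 blocks
S5: 34 blocks
S6: 15 blocks
S7: 43 blocks
S8: 69 blocks
S9: 22 blocks
S10: 50 blocks
S11: 59 blocks
S12: 31 blocks
Sorted: S6 (15 blocks) < S3 (19 blocks) < S9 (22 blocks) < S12 (31 blocks) < …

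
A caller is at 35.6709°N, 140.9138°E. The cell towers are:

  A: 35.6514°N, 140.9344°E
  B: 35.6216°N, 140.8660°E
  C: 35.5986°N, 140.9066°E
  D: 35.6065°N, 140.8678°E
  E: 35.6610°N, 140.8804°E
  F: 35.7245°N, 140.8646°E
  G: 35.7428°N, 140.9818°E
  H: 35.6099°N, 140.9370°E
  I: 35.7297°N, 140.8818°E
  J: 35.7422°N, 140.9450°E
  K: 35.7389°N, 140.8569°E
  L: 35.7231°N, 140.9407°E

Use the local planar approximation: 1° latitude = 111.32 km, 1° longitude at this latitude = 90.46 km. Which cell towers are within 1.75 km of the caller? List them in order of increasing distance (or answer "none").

none

Distances from 35.6709°N, 140.9138°E:
A: √((-0.0195·111.32)² + (0.0206·90.46)²) = √(4.712112 + 3.472543) = 2.8609 km
B: √((-0.0493·111.32)² + (-0.0478·90.46)²) = √(30.118978 + 18.696872) = 6.9868 km
C: √((-0.0723·111.32)² + (-0.0072·90.46)²) = √(64.777322 + 0.424207) = 8.0747 km
D: √((-0.0644·111.32)² + (-0.0460·90.46)²) = √(51.394676 + 17.315253) = 8.2891 km
E: √((-0.0099·111.32)² + (-0.0334·90.46)²) = √(1.214554 + 9.128640) = 3.2161 km
F: √((0.0536·111.32)² + (-0.0492·90.46)²) = √(35.602129 + 19.808125) = 7.4438 km
G: √((0.0719·111.32)² + (0.0680·90.46)²) = √(64.062543 + 37.838246) = 10.0946 km
H: √((-0.0610·111.32)² + (0.0232·90.46)²) = √(46.111162 + 4.404424) = 7.1074 km
I: √((0.0588·111.32)² + (-0.0320·90.46)²) = √(42.845089 + 8.379404) = 7.1571 km
J: √((0.0713·111.32)² + (0.0312·90.46)²) = √(62.997810 + 7.965671) = 8.4240 km
K: √((0.0680·111.32)² + (-0.0569·90.46)²) = √(57.301266 + 26.493400) = 9.1539 km
L: √((0.0522·111.32)² + (0.0269·90.46)²) = √(33.766605 + 5.921309) = 6.2998 km
Threshold 1.75 km: none within range.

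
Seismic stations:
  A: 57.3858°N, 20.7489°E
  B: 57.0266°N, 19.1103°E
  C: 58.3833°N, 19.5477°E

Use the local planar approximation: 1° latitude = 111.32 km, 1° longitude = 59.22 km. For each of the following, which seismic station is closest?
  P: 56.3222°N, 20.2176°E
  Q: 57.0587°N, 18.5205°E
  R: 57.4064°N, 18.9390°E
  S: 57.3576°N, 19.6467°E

P at 56.3222°N, 20.2176°E:
  A: 122.5092 km
  B: 102.2190 km
  C: 232.8461 km
  → nearest: B (102.2190 km)
Q at 57.0587°N, 18.5205°E:
  A: 136.8973 km
  B: 35.1103 km
  C: 159.5093 km
  → nearest: B (35.1103 km)
R at 57.4064°N, 18.9390°E:
  A: 107.2068 km
  B: 43.4793 km
  C: 114.5672 km
  → nearest: B (43.4793 km)
S at 57.3576°N, 19.6467°E:
  A: 65.3477 km
  B: 48.6492 km
  C: 114.3313 km
  → nearest: B (48.6492 km)

P→B; Q→B; R→B; S→B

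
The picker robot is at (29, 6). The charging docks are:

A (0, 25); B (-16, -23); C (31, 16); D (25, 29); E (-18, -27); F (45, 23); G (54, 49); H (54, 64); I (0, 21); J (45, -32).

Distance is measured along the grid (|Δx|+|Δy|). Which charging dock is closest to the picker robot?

C

Distances from (29, 6):
A: |-29| + |19| = 29 + 19 = 48
B: |-45| + |-29| = 45 + 29 = 74
C: |2| + |10| = 2 + 10 = 12
D: |-4| + |23| = 4 + 23 = 27
E: |-47| + |-33| = 47 + 33 = 80
F: |16| + |17| = 16 + 17 = 33
G: |25| + |43| = 25 + 43 = 68
H: |25| + |58| = 25 + 58 = 83
I: |-29| + |15| = 29 + 15 = 44
J: |16| + |-38| = 16 + 38 = 54
Minimum: C at 12.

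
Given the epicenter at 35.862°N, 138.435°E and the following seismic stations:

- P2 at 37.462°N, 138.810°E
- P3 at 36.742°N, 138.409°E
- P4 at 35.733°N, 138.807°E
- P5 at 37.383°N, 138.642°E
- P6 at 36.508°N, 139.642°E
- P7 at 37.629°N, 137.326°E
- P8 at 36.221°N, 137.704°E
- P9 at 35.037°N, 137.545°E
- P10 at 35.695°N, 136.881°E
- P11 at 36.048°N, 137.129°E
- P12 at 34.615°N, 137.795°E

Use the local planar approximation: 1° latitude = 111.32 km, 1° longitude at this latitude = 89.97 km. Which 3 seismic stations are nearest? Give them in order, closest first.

Distances from 35.862°N, 138.435°E:
P2: 181.279 km
P3: 97.990 km
P4: 36.420 km
P5: 170.339 km
P6: 130.246 km
P7: 220.561 km
P8: 76.958 km
P9: 121.845 km
P10: 141.044 km
P11: 119.311 km
P12: 150.285 km
Sorted: P4 (36.420 km) < P8 (76.958 km) < P3 (97.990 km) < P11 (119.311 km) < P9 (121.845 km) < …

P4, P8, P3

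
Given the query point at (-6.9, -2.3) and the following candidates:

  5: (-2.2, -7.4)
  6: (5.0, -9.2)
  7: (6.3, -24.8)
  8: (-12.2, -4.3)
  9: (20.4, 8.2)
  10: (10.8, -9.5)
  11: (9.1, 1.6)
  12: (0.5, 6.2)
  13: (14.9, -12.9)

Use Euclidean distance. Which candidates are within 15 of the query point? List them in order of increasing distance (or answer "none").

Distances from (-6.9, -2.3):
5: 6.9
6: 13.8
7: 26.1
8: 5.7
9: 29.2
10: 19.1
11: 16.5
12: 11.3
13: 24.2
Threshold 15: 8 (5.7), 5 (6.9), 12 (11.3), 6 (13.8) are within range.

8, 5, 12, 6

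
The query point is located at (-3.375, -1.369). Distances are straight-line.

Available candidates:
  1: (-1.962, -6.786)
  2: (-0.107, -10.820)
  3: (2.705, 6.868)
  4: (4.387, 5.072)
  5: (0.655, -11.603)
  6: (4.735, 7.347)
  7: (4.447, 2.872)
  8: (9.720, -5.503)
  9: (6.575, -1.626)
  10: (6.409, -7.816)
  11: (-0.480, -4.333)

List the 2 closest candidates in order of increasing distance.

11, 1

Distances from (-3.375, -1.369):
1: 5.598
2: 10.000
3: 10.238
4: 10.086
5: 10.999
6: 11.905
7: 8.898
8: 13.732
9: 9.953
10: 11.717
11: 4.143
Sorted: 11 (4.143) < 1 (5.598) < 7 (8.898) < 9 (9.953) < …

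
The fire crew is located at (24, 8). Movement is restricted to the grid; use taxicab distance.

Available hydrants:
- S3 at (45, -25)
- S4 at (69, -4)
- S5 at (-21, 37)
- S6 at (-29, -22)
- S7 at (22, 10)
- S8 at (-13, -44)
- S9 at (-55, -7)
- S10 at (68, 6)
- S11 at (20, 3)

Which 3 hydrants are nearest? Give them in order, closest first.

Distances from (24, 8):
S3: |21| + |-33| = 21 + 33 = 54
S4: |45| + |-12| = 45 + 12 = 57
S5: |-45| + |29| = 45 + 29 = 74
S6: |-53| + |-30| = 53 + 30 = 83
S7: |-2| + |2| = 2 + 2 = 4
S8: |-37| + |-52| = 37 + 52 = 89
S9: |-79| + |-15| = 79 + 15 = 94
S10: |44| + |-2| = 44 + 2 = 46
S11: |-4| + |-5| = 4 + 5 = 9
Sorted: S7 (4) < S11 (9) < S10 (46) < S3 (54) < S4 (57) < …

S7, S11, S10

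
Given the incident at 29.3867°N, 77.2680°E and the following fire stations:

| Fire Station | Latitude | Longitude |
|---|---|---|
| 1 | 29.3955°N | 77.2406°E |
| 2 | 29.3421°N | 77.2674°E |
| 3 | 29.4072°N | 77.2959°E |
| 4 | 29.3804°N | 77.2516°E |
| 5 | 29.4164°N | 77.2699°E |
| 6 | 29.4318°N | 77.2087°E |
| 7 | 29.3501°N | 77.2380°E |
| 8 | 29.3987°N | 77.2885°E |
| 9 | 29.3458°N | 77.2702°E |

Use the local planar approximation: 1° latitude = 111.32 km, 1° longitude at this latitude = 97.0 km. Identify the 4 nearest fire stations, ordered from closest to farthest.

4, 8, 1, 5

Distances from 29.3867°N, 77.2680°E:
1: √((0.0088·111.32)² + (-0.0274·97.0)²) = √(0.959648 + 7.063901) = 2.8326 km
2: √((-0.0446·111.32)² + (-0.0006·97.0)²) = √(24.649954 + 0.003387) = 4.9652 km
3: √((0.0205·111.32)² + (0.0279·97.0)²) = √(5.207798 + 7.324060) = 3.5400 km
4: √((-0.0063·111.32)² + (-0.0164·97.0)²) = √(0.491844 + 2.530645) = 1.7385 km
5: √((0.0297·111.32)² + (0.0019·97.0)²) = √(10.930985 + 0.033966) = 3.3113 km
6: √((0.0451·111.32)² + (-0.0593·97.0)²) = √(25.205742 + 33.086654) = 7.6349 km
7: √((-0.0366·111.32)² + (-0.0300·97.0)²) = √(16.600018 + 8.468100) = 5.0068 km
8: √((0.0120·111.32)² + (0.0205·97.0)²) = √(1.784469 + 3.954132) = 2.3955 km
9: √((-0.0409·111.32)² + (0.0022·97.0)²) = √(20.729700 + 0.045540) = 4.5580 km
Sorted: 4 (1.7385 km) < 8 (2.3955 km) < 1 (2.8326 km) < 5 (3.3113 km) < 3 (3.5400 km) < 9 (4.5580 km) < …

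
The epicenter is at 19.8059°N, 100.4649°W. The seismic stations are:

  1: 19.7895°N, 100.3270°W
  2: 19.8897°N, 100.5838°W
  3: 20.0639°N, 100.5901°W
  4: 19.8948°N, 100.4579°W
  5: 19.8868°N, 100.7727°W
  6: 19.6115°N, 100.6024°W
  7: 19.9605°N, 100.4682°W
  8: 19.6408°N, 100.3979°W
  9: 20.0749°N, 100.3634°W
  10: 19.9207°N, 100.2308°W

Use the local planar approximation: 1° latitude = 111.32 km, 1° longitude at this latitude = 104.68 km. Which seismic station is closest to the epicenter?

Distances from 19.8059°N, 100.4649°W:
1: 14.5504 km
2: 15.5543 km
3: 31.5695 km
4: 9.9234 km
5: 33.4554 km
6: 25.9902 km
7: 17.2135 km
8: 19.6717 km
9: 31.7742 km
10: 27.6377 km
Minimum: 4 at 9.9234 km.

4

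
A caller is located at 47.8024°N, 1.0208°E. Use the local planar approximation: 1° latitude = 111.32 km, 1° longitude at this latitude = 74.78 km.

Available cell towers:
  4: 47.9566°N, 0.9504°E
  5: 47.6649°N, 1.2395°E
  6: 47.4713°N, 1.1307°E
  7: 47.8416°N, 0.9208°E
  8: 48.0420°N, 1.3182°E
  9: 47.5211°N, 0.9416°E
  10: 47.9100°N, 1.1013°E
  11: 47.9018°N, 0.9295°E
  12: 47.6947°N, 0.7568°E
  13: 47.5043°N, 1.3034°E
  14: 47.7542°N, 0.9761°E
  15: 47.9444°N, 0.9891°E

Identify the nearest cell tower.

14

Distances from 47.8024°N, 1.0208°E:
4: √((0.1542·111.32)² + (-0.0704·74.78)²) = √(294.655901 + 27.715087) = 17.9547 km
5: √((-0.1375·111.32)² + (0.2187·74.78)²) = √(234.288942 + 267.465941) = 22.3999 km
6: √((-0.3311·111.32)² + (0.1099·74.78)²) = √(1358.515997 + 67.540816) = 37.7632 km
7: √((0.0392·111.32)² + (-0.1000·74.78)²) = √(19.042262 + 55.920484) = 8.6581 km
8: √((0.2396·111.32)² + (0.2974·74.78)²) = √(711.410094 + 494.598563) = 34.7276 km
9: √((-0.2813·111.32)² + (-0.0792·74.78)²) = √(980.586387 + 35.076906) = 31.8695 km
10: √((0.1076·111.32)² + (0.0805·74.78)²) = √(143.473251 + 36.237872) = 13.4056 km
11: √((0.0994·111.32)² + (-0.0913·74.78)²) = √(122.438828 + 46.613582) = 13.0020 km
12: √((-0.1077·111.32)² + (-0.2640·74.78)²) = √(143.740053 + 389.743405) = 23.0973 km
13: √((-0.2981·111.32)² + (0.2826·74.78)²) = √(1101.210509 + 446.596419) = 39.3422 km
14: √((-0.0482·111.32)² + (-0.0447·74.78)²) = √(28.789921 + 11.173416) = 6.3217 km
15: √((0.1420·111.32)² + (-0.0317·74.78)²) = √(249.875159 + 5.619394) = 15.9842 km
Minimum: 14 at 6.3217 km.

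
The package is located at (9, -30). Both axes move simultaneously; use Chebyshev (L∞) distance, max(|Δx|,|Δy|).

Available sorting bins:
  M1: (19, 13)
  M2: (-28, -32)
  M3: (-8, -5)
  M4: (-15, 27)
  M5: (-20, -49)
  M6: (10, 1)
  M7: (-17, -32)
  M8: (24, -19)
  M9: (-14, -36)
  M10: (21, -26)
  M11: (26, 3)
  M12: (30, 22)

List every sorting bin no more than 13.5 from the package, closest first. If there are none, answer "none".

Distances from (9, -30):
M1: max(|10|, |43|) = 43
M2: max(|-37|, |-2|) = 37
M3: max(|-17|, |25|) = 25
M4: max(|-24|, |57|) = 57
M5: max(|-29|, |-19|) = 29
M6: max(|1|, |31|) = 31
M7: max(|-26|, |-2|) = 26
M8: max(|15|, |11|) = 15
M9: max(|-23|, |-6|) = 23
M10: max(|12|, |4|) = 12
M11: max(|17|, |33|) = 33
M12: max(|21|, |52|) = 52
Threshold 13.5: M10 (12) is within range.

M10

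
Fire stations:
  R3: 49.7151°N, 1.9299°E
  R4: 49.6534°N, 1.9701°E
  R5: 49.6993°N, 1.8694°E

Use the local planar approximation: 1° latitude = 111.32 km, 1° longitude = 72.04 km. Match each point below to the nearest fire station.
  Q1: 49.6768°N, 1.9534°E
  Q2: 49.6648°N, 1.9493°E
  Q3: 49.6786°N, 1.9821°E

Q1→R4; Q2→R4; Q3→R4

Q1 at 49.6768°N, 1.9534°E:
  R3: 4.5874 km
  R4: 2.8693 km
  R5: 6.5492 km
  → nearest: R4 (2.8693 km)
Q2 at 49.6648°N, 1.9493°E:
  R3: 5.7712 km
  R4: 1.9636 km
  R5: 6.9196 km
  → nearest: R4 (1.9636 km)
Q3 at 49.6786°N, 1.9821°E:
  R3: 5.5363 km
  R4: 2.9354 km
  R5: 8.4396 km
  → nearest: R4 (2.9354 km)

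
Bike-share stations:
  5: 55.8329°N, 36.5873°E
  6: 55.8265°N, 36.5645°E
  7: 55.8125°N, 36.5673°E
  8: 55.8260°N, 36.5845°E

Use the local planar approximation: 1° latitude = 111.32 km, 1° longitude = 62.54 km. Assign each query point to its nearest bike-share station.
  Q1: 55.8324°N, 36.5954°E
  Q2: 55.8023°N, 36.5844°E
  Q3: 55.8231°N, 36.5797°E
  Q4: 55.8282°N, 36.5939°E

Q1 at 55.8324°N, 36.5954°E:
  5: 0.5096 km
  6: 2.0410 km
  7: 2.8277 km
  8: 0.9860 km
  → nearest: 5 (0.5096 km)
Q2 at 55.8023°N, 36.5844°E:
  5: 3.4112 km
  6: 2.9675 km
  7: 1.5598 km
  8: 2.6383 km
  → nearest: 7 (1.5598 km)
Q3 at 55.8231°N, 36.5797°E:
  5: 1.1900 km
  6: 1.0232 km
  7: 1.4120 km
  8: 0.4408 km
  → nearest: 8 (0.4408 km)
Q4 at 55.8282°N, 36.5939°E:
  5: 0.6664 km
  6: 1.8484 km
  7: 2.4129 km
  8: 0.6368 km
  → nearest: 8 (0.6368 km)

Q1→5; Q2→7; Q3→8; Q4→8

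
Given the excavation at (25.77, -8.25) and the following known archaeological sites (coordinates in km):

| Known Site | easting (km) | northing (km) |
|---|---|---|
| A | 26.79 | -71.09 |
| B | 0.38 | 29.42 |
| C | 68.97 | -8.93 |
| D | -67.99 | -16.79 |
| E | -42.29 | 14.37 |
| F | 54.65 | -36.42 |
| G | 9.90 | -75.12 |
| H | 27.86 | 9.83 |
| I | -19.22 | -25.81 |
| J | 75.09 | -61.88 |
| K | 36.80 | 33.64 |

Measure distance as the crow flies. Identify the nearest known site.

H

Distances from (25.77, -8.25):
A: √((1.02)² + (-62.84)²) = √(1.0404 + 3948.8656) = 62.85 km
B: √((-25.39)² + (37.67)²) = √(644.6521 + 1419.0289) = 45.43 km
C: √((43.20)² + (-0.68)²) = √(1866.2400 + 0.4624) = 43.21 km
D: √((-93.76)² + (-8.54)²) = √(8790.9376 + 72.9316) = 94.15 km
E: √((-68.06)² + (22.62)²) = √(4632.1636 + 511.6644) = 71.72 km
F: √((28.88)² + (-28.17)²) = √(834.0544 + 793.5489) = 40.34 km
G: √((-15.87)² + (-66.87)²) = √(251.8569 + 4471.5969) = 68.73 km
H: √((2.09)² + (18.08)²) = √(4.3681 + 326.8864) = 18.20 km
I: √((-44.99)² + (-17.56)²) = √(2024.1001 + 308.3536) = 48.30 km
J: √((49.32)² + (-53.63)²) = √(2432.4624 + 2876.1769) = 72.86 km
K: √((11.03)² + (41.89)²) = √(121.6609 + 1754.7721) = 43.32 km
Minimum: H at 18.20 km.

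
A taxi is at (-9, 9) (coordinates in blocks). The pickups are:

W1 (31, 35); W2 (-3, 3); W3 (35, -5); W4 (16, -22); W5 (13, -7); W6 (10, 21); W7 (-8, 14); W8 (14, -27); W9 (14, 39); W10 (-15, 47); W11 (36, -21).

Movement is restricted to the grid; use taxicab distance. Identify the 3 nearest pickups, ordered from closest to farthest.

Distances from (-9, 9):
W1: |40| + |26| = 40 + 26 = 66 blocks
W2: |6| + |-6| = 6 + 6 = 12 blocks
W3: |44| + |-14| = 44 + 14 = 58 blocks
W4: |25| + |-31| = 25 + 31 = 56 blocks
W5: |22| + |-16| = 22 + 16 = 38 blocks
W6: |19| + |12| = 19 + 12 = 31 blocks
W7: |1| + |5| = 1 + 5 = 6 blocks
W8: |23| + |-36| = 23 + 36 = 59 blocks
W9: |23| + |30| = 23 + 30 = 53 blocks
W10: |-6| + |38| = 6 + 38 = 44 blocks
W11: |45| + |-30| = 45 + 30 = 75 blocks
Sorted: W7 (6 blocks) < W2 (12 blocks) < W6 (31 blocks) < W5 (38 blocks) < W10 (44 blocks) < …

W7, W2, W6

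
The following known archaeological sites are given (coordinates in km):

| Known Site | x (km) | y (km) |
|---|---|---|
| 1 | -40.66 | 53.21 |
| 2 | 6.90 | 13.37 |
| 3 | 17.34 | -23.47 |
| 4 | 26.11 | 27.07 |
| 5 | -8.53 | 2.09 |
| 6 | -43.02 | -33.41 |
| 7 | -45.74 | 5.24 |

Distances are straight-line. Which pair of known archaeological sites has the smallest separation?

2 and 5

Pairwise distances:
1–2: 62.04 km
1–3: 96.14 km
1–4: 71.70 km
1–5: 60.38 km
1–6: 86.65 km
1–7: 48.24 km
2–3: 38.29 km
2–4: 23.59 km
2–5: 19.11 km
2–6: 68.41 km
2–7: 53.26 km
3–4: 51.30 km
3–5: 36.37 km
3–6: 61.17 km
3–7: 69.31 km
4–5: 42.71 km
4–6: 91.85 km
4–7: 75.09 km
5–6: 49.50 km
5–7: 37.34 km
6–7: 38.75 km
Closest pair: 2–5 at 19.11 km.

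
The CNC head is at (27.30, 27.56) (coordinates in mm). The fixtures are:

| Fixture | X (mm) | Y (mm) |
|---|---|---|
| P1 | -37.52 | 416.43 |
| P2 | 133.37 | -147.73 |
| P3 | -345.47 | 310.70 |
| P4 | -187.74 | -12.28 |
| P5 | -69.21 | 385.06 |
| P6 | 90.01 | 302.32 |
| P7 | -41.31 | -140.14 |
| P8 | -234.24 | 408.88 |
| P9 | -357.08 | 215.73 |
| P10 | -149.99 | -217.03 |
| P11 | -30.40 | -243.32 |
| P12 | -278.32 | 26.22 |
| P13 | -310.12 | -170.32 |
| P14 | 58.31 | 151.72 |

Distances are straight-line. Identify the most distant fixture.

Distances from (27.30, 27.56):
P1: √((-64.82)² + (388.87)²) = √(4201.6324 + 151219.8769) = 394.24 mm
P2: √((106.07)² + (-175.29)²) = √(11250.8449 + 30726.5841) = 204.88 mm
P3: √((-372.77)² + (283.14)²) = √(138957.4729 + 80168.2596) = 468.11 mm
P4: √((-215.04)² + (-39.84)²) = √(46242.2016 + 1587.2256) = 218.70 mm
P5: √((-96.51)² + (357.50)²) = √(9314.1801 + 127806.2500) = 370.30 mm
P6: √((62.71)² + (274.76)²) = √(3932.5441 + 75493.0576) = 281.83 mm
P7: √((-68.61)² + (-167.70)²) = √(4707.3321 + 28123.2900) = 181.19 mm
P8: √((-261.54)² + (381.32)²) = √(68403.1716 + 145404.9424) = 462.39 mm
P9: √((-384.38)² + (188.17)²) = √(147747.9844 + 35407.9489) = 427.97 mm
P10: √((-177.29)² + (-244.59)²) = √(31431.7441 + 59824.2681) = 302.09 mm
P11: √((-57.70)² + (-270.88)²) = √(3329.2900 + 73375.9744) = 276.96 mm
P12: √((-305.62)² + (-1.34)²) = √(93403.5844 + 1.7956) = 305.62 mm
P13: √((-337.42)² + (-197.88)²) = √(113852.2564 + 39156.4944) = 391.16 mm
P14: √((31.01)² + (124.16)²) = √(961.6201 + 15415.7056) = 127.97 mm
Maximum: P3 at 468.11 mm.

P3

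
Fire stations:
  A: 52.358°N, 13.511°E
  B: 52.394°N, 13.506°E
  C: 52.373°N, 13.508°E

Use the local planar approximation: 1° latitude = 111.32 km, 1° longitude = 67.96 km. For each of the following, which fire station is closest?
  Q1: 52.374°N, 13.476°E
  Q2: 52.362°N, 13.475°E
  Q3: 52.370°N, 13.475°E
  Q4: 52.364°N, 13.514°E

Q1→C; Q2→A; Q3→C; Q4→A

Q1 at 52.374°N, 13.476°E:
  A: √((-0.016·111.32)² + (0.035·67.96)²) = √(3.17239 + 5.65774) = 2.972 km
  B: √((0.020·111.32)² + (0.030·67.96)²) = √(4.95686 + 4.15671) = 3.019 km
  C: √((-0.001·111.32)² + (0.032·67.96)²) = √(0.01239 + 4.72941) = 2.178 km
  → nearest: C (2.178 km)
Q2 at 52.362°N, 13.475°E:
  A: √((-0.004·111.32)² + (0.036·67.96)²) = √(0.19827 + 5.98566) = 2.487 km
  B: √((0.032·111.32)² + (0.031·67.96)²) = √(12.68955 + 4.43844) = 4.139 km
  C: √((0.011·111.32)² + (0.033·67.96)²) = √(1.49945 + 5.02961) = 2.555 km
  → nearest: A (2.487 km)
Q3 at 52.370°N, 13.475°E:
  A: √((-0.012·111.32)² + (0.036·67.96)²) = √(1.78447 + 5.98566) = 2.787 km
  B: √((0.024·111.32)² + (0.031·67.96)²) = √(7.13787 + 4.43844) = 3.402 km
  C: √((0.003·111.32)² + (0.033·67.96)²) = √(0.11153 + 5.02961) = 2.267 km
  → nearest: C (2.267 km)
Q4 at 52.364°N, 13.514°E:
  A: √((-0.006·111.32)² + (-0.003·67.96)²) = √(0.44612 + 0.04157) = 0.698 km
  B: √((0.030·111.32)² + (-0.008·67.96)²) = √(11.15293 + 0.29559) = 3.384 km
  C: √((0.009·111.32)² + (-0.006·67.96)²) = √(1.00376 + 0.16627) = 1.082 km
  → nearest: A (0.698 km)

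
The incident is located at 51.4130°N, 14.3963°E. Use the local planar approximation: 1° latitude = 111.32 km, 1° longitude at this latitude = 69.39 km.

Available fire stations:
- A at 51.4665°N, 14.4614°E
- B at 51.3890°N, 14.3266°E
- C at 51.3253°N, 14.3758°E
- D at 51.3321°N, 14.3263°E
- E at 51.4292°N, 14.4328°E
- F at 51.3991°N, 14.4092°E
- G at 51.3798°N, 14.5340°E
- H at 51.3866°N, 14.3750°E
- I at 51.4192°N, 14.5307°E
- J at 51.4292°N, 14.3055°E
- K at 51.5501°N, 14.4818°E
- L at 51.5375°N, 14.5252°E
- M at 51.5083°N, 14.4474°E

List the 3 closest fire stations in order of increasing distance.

Distances from 51.4130°N, 14.3963°E:
A: √((0.0535·111.32)² + (0.0651·69.39)²) = √(35.469410 + 20.405900) = 7.4750 km
B: √((-0.0240·111.32)² + (-0.0697·69.39)²) = √(7.137874 + 23.391568) = 5.5253 km
C: √((-0.0877·111.32)² + (-0.0205·69.39)²) = √(95.311561 + 2.023492) = 9.8659 km
D: √((-0.0809·111.32)² + (-0.0700·69.39)²) = √(81.104218 + 23.593363) = 10.2322 km
E: √((0.0162·111.32)² + (0.0365·69.39)²) = √(3.252194 + 6.414747) = 3.1092 km
F: √((-0.0139·111.32)² + (0.0129·69.39)²) = √(2.394286 + 0.801260) = 1.7876 km
G: √((-0.0332·111.32)² + (0.1377·69.39)²) = √(13.659115 + 91.298082) = 10.2449 km
H: √((-0.0264·111.32)² + (-0.0213·69.39)²) = √(8.636828 + 2.184505) = 3.2896 km
I: √((0.0062·111.32)² + (0.1344·69.39)²) = √(0.476354 + 86.974574) = 9.3515 km
J: √((0.0162·111.32)² + (-0.0908·69.39)²) = √(3.252194 + 39.697712) = 6.5536 km
K: √((0.1371·111.32)² + (0.0855·69.39)²) = √(232.927789 + 35.198650) = 16.3746 km
L: √((0.1245·111.32)² + (0.1289·69.39)²) = √(192.081305 + 80.001773) = 16.4949 km
M: √((0.0953·111.32)² + (0.0511·69.39)²) = √(112.546553 + 12.572903) = 11.1857 km
Sorted: F (1.7876 km) < E (3.1092 km) < H (3.2896 km) < B (5.5253 km) < J (6.5536 km) < …

F, E, H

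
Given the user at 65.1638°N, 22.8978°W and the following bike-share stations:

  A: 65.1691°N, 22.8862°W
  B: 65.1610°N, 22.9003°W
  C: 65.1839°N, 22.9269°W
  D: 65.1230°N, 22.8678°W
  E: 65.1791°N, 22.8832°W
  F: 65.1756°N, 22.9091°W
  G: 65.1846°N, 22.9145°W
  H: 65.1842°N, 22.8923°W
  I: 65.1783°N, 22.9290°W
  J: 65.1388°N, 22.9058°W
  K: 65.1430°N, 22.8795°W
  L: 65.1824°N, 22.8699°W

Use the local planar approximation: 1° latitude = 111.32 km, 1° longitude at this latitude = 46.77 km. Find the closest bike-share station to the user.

Distances from 65.1638°N, 22.8978°W:
A: 0.8015 km
B: 0.3329 km
C: 2.6189 km
D: 4.7536 km
E: 1.8350 km
F: 1.4159 km
G: 2.4436 km
H: 2.2855 km
I: 2.1760 km
J: 2.8080 km
K: 2.4686 km
L: 2.4474 km
Minimum: B at 0.3329 km.

B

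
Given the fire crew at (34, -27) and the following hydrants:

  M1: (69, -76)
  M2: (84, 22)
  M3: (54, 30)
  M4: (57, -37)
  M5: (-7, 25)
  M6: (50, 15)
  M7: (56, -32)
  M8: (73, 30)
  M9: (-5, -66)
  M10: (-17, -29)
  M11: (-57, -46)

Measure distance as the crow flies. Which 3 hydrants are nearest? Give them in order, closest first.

M7, M4, M6

Distances from (34, -27):
M1: 60.2
M2: 70.0
M3: 60.4
M4: 25.1
M5: 66.2
M6: 44.9
M7: 22.6
M8: 69.1
M9: 55.2
M10: 51.0
M11: 93.0
Sorted: M7 (22.6) < M4 (25.1) < M6 (44.9) < M10 (51.0) < M9 (55.2) < …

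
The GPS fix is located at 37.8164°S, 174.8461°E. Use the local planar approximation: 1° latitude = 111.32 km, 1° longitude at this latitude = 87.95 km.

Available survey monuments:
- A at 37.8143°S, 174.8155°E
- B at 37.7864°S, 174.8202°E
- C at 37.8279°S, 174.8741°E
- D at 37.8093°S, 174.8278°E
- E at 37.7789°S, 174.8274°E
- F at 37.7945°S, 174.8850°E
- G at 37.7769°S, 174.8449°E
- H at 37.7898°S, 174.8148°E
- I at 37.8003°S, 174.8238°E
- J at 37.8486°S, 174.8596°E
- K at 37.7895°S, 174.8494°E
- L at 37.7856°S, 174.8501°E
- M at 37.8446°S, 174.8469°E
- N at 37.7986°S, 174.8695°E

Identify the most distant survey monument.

E

Distances from 37.8164°S, 174.8461°E:
A: 2.7014 km
B: 4.0425 km
C: 2.7755 km
D: 1.7931 km
E: 4.4868 km
F: 4.2010 km
G: 4.3984 km
H: 4.0431 km
I: 2.6568 km
J: 3.7760 km
K: 3.0085 km
L: 3.4467 km
M: 3.1400 km
N: 2.8569 km
Maximum: E at 4.4868 km.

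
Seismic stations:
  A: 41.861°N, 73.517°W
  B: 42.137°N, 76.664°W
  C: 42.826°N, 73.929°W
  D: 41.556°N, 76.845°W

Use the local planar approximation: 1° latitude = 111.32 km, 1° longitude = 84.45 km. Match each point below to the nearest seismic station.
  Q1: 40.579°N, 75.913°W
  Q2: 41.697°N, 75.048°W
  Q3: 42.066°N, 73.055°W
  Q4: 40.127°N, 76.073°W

Q1 at 40.579°N, 75.913°W:
  A: √((1.282·111.32)² + (2.396·84.45)²) = √(20366.78345 + 40942.36590) = 247.607 km
  B: √((1.558·111.32)² + (-0.751·84.45)²) = √(30080.24034 + 4022.34374) = 184.669 km
  C: √((2.247·111.32)² + (1.984·84.45)²) = √(62568.03851 + 28072.60038) = 301.066 km
  D: √((0.977·111.32)² + (-0.932·84.45)²) = √(11828.65929 + 6194.85481) = 134.252 km
  → nearest: D (134.252 km)
Q2 at 41.697°N, 75.048°W:
  A: √((0.164·111.32)² + (1.531·84.45)²) = √(333.29906 + 16716.66692) = 130.576 km
  B: √((0.440·111.32)² + (-1.616·84.45)²) = √(2399.11877 + 18624.38843) = 144.995 km
  C: √((1.129·111.32)² + (1.119·84.45)²) = √(15795.53278 + 8930.16495) = 157.244 km
  D: √((-0.141·111.32)² + (-1.797·84.45)²) = √(246.36818 + 23030.08082) = 152.566 km
  → nearest: A (130.576 km)
Q3 at 42.066°N, 73.055°W:
  A: √((-0.205·111.32)² + (-0.462·84.45)²) = √(520.77978 + 1522.24045) = 45.200 km
  B: √((0.071·111.32)² + (-3.609·84.45)²) = √(62.46879 + 92890.87888) = 304.883 km
  C: √((0.760·111.32)² + (-0.874·84.45)²) = √(7157.70145 + 5447.81277) = 112.274 km
  D: √((-0.510·111.32)² + (-3.790·84.45)²) = √(3223.19624 + 102441.92429) = 325.062 km
  → nearest: A (45.200 km)
Q4 at 40.127°N, 76.073°W:
  A: √((1.734·111.32)² + (2.556·84.45)²) = √(37260.14851 + 46593.03566) = 289.574 km
  B: √((2.010·111.32)² + (-0.591·84.45)²) = √(50065.49451 + 2491.00311) = 229.252 km
  C: √((2.699·111.32)² + (2.144·84.45)²) = √(90271.81292 + 32783.01330) = 350.792 km
  D: √((1.429·111.32)² + (-0.772·84.45)²) = √(25305.26286 + 4250.44018) = 171.918 km
  → nearest: D (171.918 km)

Q1→D; Q2→A; Q3→A; Q4→D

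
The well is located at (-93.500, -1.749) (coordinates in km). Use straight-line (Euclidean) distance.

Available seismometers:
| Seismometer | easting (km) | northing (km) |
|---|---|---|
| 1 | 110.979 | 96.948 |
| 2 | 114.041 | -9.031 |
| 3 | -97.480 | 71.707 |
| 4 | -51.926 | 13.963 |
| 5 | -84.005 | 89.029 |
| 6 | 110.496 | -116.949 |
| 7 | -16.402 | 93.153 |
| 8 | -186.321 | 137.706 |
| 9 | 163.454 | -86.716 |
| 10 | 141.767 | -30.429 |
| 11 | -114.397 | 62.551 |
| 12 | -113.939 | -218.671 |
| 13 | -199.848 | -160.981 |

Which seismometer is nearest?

Distances from (-93.500, -1.749):
1: √((204.479)² + (98.697)²) = √(41811.66144 + 9741.09781) = 227.052 km
2: √((207.541)² + (-7.282)²) = √(43073.26668 + 53.02752) = 207.669 km
3: √((-3.980)² + (73.456)²) = √(15.84040 + 5395.78394) = 73.564 km
4: √((41.574)² + (15.712)²) = √(1728.39748 + 246.86694) = 44.444 km
5: √((9.495)² + (90.778)²) = √(90.15503 + 8240.64528) = 91.273 km
6: √((203.996)² + (-115.200)²) = √(41614.36802 + 13271.04000) = 234.276 km
7: √((77.098)² + (94.902)²) = √(5944.10160 + 9006.38960) = 122.272 km
8: √((-92.821)² + (139.455)²) = √(8615.73804 + 19447.69702) = 167.521 km
9: √((256.954)² + (-84.967)²) = √(66025.35812 + 7219.39109) = 270.638 km
10: √((235.267)² + (-28.680)²) = √(55350.56129 + 822.54240) = 237.009 km
11: √((-20.897)² + (64.300)²) = √(436.68461 + 4134.49000) = 67.610 km
12: √((-20.439)² + (-216.922)²) = √(417.75272 + 47055.15408) = 217.883 km
13: √((-106.348)² + (-159.232)²) = √(11309.89710 + 25354.82982) = 191.480 km
Minimum: 4 at 44.444 km.

4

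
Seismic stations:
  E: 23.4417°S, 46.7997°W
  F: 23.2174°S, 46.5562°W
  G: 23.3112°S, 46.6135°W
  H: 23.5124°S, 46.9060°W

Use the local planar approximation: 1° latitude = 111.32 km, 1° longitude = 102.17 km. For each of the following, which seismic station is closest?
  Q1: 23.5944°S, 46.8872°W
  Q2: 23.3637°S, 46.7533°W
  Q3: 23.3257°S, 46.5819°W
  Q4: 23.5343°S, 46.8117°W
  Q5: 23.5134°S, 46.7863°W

Q1→H; Q2→E; Q3→G; Q4→H; Q5→E

Q1 at 23.5944°S, 46.8872°W:
  E: √((0.1527·111.32)² + (0.0875·102.17)²) = √(288.951178 + 79.921365) = 19.2061 km
  F: √((0.3770·111.32)² + (0.3310·102.17)²) = √(1761.282807 + 1143.675386) = 53.8977 km
  G: √((0.2832·111.32)² + (0.2737·102.17)²) = √(993.877579 + 781.981325) = 42.1409 km
  H: √((0.0820·111.32)² + (-0.0188·102.17)²) = √(83.324765 + 3.689457) = 9.3281 km
  → nearest: H (9.3281 km)
Q2 at 23.3637°S, 46.7533°W:
  E: √((-0.0780·111.32)² + (-0.0464·102.17)²) = √(75.393794 + 22.474123) = 9.8928 km
  F: √((0.1463·111.32)² + (0.1971·102.17)²) = √(265.237574 + 405.527243) = 25.8991 km
  G: √((0.0525·111.32)² + (0.1398·102.17)²) = √(34.155842 + 204.014544) = 15.4328 km
  H: √((-0.1487·111.32)² + (-0.1527·102.17)²) = √(274.011211 + 243.402403) = 22.7467 km
  → nearest: E (9.8928 km)
Q3 at 23.3257°S, 46.5819°W:
  E: √((-0.1160·111.32)² + (-0.2178·102.17)²) = √(166.748668 + 495.179364) = 25.7280 km
  F: √((0.1083·111.32)² + (0.0257·102.17)²) = √(145.346075 + 6.894663) = 12.3386 km
  G: √((0.0145·111.32)² + (-0.0316·102.17)²) = √(2.605448 + 10.423677) = 3.6096 km
  H: √((-0.1867·111.32)² + (-0.3241·102.17)²) = √(431.951545 + 1096.490438) = 39.0953 km
  → nearest: G (3.6096 km)
Q4 at 23.5343°S, 46.8117°W:
  E: √((0.0926·111.32)² + (0.0120·102.17)²) = √(106.259647 + 1.503174) = 10.3809 km
  F: √((0.3169·111.32)² + (0.2555·102.17)²) = √(1244.488460 + 681.441527) = 43.8854 km
  G: √((0.2231·111.32)² + (0.1982·102.17)²) = √(616.801663 + 410.066307) = 32.0448 km
  H: √((0.0219·111.32)² + (-0.0943·102.17)²) = √(5.943395 + 92.826115) = 9.9383 km
  → nearest: H (9.9383 km)
Q5 at 23.5134°S, 46.7863°W:
  E: √((0.0717·111.32)² + (-0.0134·102.17)²) = √(63.706641 + 1.874375) = 8.0982 km
  F: √((0.2960·111.32)² + (0.2301·102.17)²) = √(1085.749949 + 552.687986) = 40.4776 km
  G: √((0.2022·111.32)² + (0.1728·102.17)²) = √(506.650759 + 311.698178) = 28.6068 km
  H: √((0.0010·111.32)² + (-0.1197·102.17)²) = √(0.012392 + 149.566761) = 12.2303 km
  → nearest: E (8.0982 km)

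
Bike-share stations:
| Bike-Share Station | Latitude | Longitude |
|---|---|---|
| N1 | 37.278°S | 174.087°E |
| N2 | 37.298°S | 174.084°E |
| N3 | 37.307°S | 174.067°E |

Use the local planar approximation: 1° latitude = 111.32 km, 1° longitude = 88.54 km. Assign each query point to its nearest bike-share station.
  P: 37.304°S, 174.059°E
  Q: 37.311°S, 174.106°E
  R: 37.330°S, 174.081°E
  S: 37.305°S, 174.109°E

P→N3; Q→N2; R→N3; S→N2

P at 37.304°S, 174.059°E:
  N1: √((0.026·111.32)² + (0.028·88.54)²) = √(8.37709 + 6.14604) = 3.811 km
  N2: √((0.006·111.32)² + (0.025·88.54)²) = √(0.44612 + 4.89958) = 2.312 km
  N3: √((-0.003·111.32)² + (0.008·88.54)²) = √(0.11153 + 0.50172) = 0.783 km
  → nearest: N3 (0.783 km)
Q at 37.311°S, 174.106°E:
  N1: √((0.033·111.32)² + (-0.019·88.54)²) = √(13.49504 + 2.83000) = 4.040 km
  N2: √((0.013·111.32)² + (-0.022·88.54)²) = √(2.09427 + 3.79424) = 2.427 km
  N3: √((0.004·111.32)² + (-0.039·88.54)²) = √(0.19827 + 11.92362) = 3.482 km
  → nearest: N2 (2.427 km)
R at 37.330°S, 174.081°E:
  N1: √((0.052·111.32)² + (0.006·88.54)²) = √(33.50835 + 0.28222) = 5.813 km
  N2: √((0.032·111.32)² + (0.003·88.54)²) = √(12.68955 + 0.07055) = 3.572 km
  N3: √((0.023·111.32)² + (-0.014·88.54)²) = √(6.55544 + 1.53651) = 2.845 km
  → nearest: N3 (2.845 km)
S at 37.305°S, 174.109°E:
  N1: √((0.027·111.32)² + (-0.022·88.54)²) = √(9.03387 + 3.79424) = 3.582 km
  N2: √((0.007·111.32)² + (-0.025·88.54)²) = √(0.60721 + 4.89958) = 2.347 km
  N3: √((-0.002·111.32)² + (-0.042·88.54)²) = √(0.04957 + 13.82858) = 3.725 km
  → nearest: N2 (2.347 km)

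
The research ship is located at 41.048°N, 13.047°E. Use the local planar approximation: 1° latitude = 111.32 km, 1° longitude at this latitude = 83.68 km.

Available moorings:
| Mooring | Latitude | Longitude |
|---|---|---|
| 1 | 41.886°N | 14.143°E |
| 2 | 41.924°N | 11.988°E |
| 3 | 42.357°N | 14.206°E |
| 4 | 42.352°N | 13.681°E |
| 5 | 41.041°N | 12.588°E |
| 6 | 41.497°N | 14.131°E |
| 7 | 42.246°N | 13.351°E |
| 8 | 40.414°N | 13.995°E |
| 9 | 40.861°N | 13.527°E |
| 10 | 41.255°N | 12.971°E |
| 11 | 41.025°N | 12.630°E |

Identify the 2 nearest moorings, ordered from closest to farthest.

10, 11

Distances from 41.048°N, 13.047°E:
1: √((0.838·111.32)² + (1.096·83.68)²) = √(8702.30765 + 8411.32573) = 130.819 km
2: √((0.876·111.32)² + (-1.059·83.68)²) = √(9509.43267 + 7852.99396) = 131.767 km
3: √((1.309·111.32)² + (1.159·83.68)²) = √(21233.70055 + 9406.11350) = 175.042 km
4: √((1.304·111.32)² + (0.634·83.68)²) = √(21071.79721 + 2814.63354) = 154.552 km
5: √((-0.007·111.32)² + (-0.459·83.68)²) = √(0.60721 + 1475.26050) = 38.417 km
6: √((0.449·111.32)² + (1.084·83.68)²) = √(2498.26830 + 8228.14445) = 103.568 km
7: √((1.198·111.32)² + (0.304·83.68)²) = √(17785.25234 + 647.12848) = 135.766 km
8: √((-0.634·111.32)² + (0.948·83.68)²) = √(4981.09599 + 6293.03312) = 106.180 km
9: √((-0.187·111.32)² + (0.480·83.68)²) = √(433.34083 + 1613.33969) = 45.240 km
10: √((0.207·111.32)² + (-0.076·83.68)²) = √(530.99091 + 40.44553) = 23.905 km
11: √((-0.023·111.32)² + (-0.417·83.68)²) = √(6.55544 + 1217.63032) = 34.988 km
Sorted: 10 (23.905 km) < 11 (34.988 km) < 5 (38.417 km) < 9 (45.240 km) < …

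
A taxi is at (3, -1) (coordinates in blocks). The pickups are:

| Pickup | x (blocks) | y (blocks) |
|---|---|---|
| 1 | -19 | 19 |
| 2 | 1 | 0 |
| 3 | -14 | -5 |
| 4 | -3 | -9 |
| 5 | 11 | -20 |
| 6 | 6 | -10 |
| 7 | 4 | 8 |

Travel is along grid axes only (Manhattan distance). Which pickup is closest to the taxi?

Distances from (3, -1):
1: 42 blocks
2: 3 blocks
3: 21 blocks
4: 14 blocks
5: 27 blocks
6: 12 blocks
7: 10 blocks
Minimum: 2 at 3 blocks.

2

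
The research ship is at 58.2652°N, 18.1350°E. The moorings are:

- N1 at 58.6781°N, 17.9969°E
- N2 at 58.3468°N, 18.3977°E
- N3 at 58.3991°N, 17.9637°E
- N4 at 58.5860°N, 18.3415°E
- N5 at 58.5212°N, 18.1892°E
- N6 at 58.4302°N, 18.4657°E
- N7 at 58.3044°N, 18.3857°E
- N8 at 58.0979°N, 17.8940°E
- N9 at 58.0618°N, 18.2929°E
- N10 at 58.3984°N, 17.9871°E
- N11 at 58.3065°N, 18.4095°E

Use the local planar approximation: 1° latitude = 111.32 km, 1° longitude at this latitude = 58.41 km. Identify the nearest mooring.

N7

Distances from 58.2652°N, 18.1350°E:
N1: √((0.4129·111.32)² + (-0.1381·58.41)²) = √(2112.691870 + 65.067148) = 46.6665 km
N2: √((0.0816·111.32)² + (0.2627·58.41)²) = √(82.513824 + 235.447757) = 17.8315 km
N3: √((0.1339·111.32)² + (-0.1713·58.41)²) = √(222.181323 + 100.112692) = 17.9525 km
N4: √((0.3208·111.32)² + (0.2065·58.41)²) = √(1275.308090 + 145.483763) = 37.6934 km
N5: √((0.2560·111.32)² + (0.0542·58.41)²) = √(812.131444 + 10.022429) = 28.6732 km
N6: √((0.1650·111.32)² + (0.3307·58.41)²) = √(337.376077 + 373.115080) = 26.6550 km
N7: √((0.0392·111.32)² + (0.2507·58.41)²) = √(19.042262 + 214.428783) = 15.2798 km
N8: √((-0.1673·111.32)² + (-0.2410·58.41)²) = √(346.847267 + 198.156580) = 23.3453 km
N9: √((-0.2034·111.32)² + (0.1579·58.41)²) = √(512.682263 + 85.062604) = 24.4488 km
N10: √((0.1332·111.32)² + (-0.1479·58.41)²) = √(219.864365 + 74.629539) = 17.1608 km
N11: √((0.0413·111.32)² + (0.2745·58.41)²) = √(21.137153 + 257.074565) = 16.6797 km
Minimum: N7 at 15.2798 km.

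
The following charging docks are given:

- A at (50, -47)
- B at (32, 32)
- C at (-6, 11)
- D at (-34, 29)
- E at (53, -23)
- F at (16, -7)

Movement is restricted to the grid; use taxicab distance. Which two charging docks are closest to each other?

Pairwise distances:
A–E: |3| + |24| = 3 + 24 = 27
C–F: |22| + |-18| = 22 + 18 = 40
C–D: |-28| + |18| = 28 + 18 = 46
E–F: |-37| + |16| = 37 + 16 = 53
B–F: |-16| + |-39| = 16 + 39 = 55
B–C: |-38| + |-21| = 38 + 21 = 59
B–D: |-66| + |-3| = 66 + 3 = 69
A–F: |-34| + |40| = 34 + 40 = 74
B–E: |21| + |-55| = 21 + 55 = 76
D–F: |50| + |-36| = 50 + 36 = 86
C–E: |59| + |-34| = 59 + 34 = 93
A–B: |-18| + |79| = 18 + 79 = 97
A–C: |-56| + |58| = 56 + 58 = 114
D–E: |87| + |-52| = 87 + 52 = 139
A–D: |-84| + |76| = 84 + 76 = 160
Closest pair: A–E at 27.

A and E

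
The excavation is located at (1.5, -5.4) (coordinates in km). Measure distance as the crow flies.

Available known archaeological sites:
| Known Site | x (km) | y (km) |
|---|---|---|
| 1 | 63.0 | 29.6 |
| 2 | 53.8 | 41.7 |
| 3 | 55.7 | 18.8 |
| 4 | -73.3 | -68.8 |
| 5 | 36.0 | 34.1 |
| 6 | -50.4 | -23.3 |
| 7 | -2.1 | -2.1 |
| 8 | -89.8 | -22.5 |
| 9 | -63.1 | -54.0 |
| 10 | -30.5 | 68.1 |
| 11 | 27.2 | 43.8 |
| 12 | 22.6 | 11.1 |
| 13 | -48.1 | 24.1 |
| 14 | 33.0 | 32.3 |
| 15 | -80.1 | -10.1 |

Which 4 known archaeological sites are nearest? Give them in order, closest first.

Distances from (1.5, -5.4):
1: √((61.5)² + (35.0)²) = √(3782.250 + 1225.000) = 70.8 km
2: √((52.3)² + (47.1)²) = √(2735.290 + 2218.410) = 70.4 km
3: √((54.2)² + (24.2)²) = √(2937.640 + 585.640) = 59.4 km
4: √((-74.8)² + (-63.4)²) = √(5595.040 + 4019.560) = 98.1 km
5: √((34.5)² + (39.5)²) = √(1190.250 + 1560.250) = 52.4 km
6: √((-51.9)² + (-17.9)²) = √(2693.610 + 320.410) = 54.9 km
7: √((-3.6)² + (3.3)²) = √(12.960 + 10.890) = 4.9 km
8: √((-91.3)² + (-17.1)²) = √(8335.690 + 292.410) = 92.9 km
9: √((-64.6)² + (-48.6)²) = √(4173.160 + 2361.960) = 80.8 km
10: √((-32.0)² + (73.5)²) = √(1024.000 + 5402.250) = 80.2 km
11: √((25.7)² + (49.2)²) = √(660.490 + 2420.640) = 55.5 km
12: √((21.1)² + (16.5)²) = √(445.210 + 272.250) = 26.8 km
13: √((-49.6)² + (29.5)²) = √(2460.160 + 870.250) = 57.7 km
14: √((31.5)² + (37.7)²) = √(992.250 + 1421.290) = 49.1 km
15: √((-81.6)² + (-4.7)²) = √(6658.560 + 22.090) = 81.7 km
Sorted: 7 (4.9 km) < 12 (26.8 km) < 14 (49.1 km) < 5 (52.4 km) < 6 (54.9 km) < 11 (55.5 km) < …

7, 12, 14, 5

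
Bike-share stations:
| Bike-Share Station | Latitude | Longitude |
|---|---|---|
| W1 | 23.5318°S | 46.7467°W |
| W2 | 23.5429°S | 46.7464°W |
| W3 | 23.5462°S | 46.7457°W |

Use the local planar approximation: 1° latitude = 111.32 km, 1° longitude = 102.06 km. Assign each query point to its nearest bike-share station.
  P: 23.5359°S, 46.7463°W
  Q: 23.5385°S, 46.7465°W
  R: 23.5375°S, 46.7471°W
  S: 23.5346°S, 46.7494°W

P→W1; Q→W2; R→W2; S→W1

P at 23.5359°S, 46.7463°W:
  W1: 0.4582 km
  W2: 0.7793 km
  W3: 1.1482 km
  → nearest: W1 (0.4582 km)
Q at 23.5385°S, 46.7465°W:
  W1: 0.7461 km
  W2: 0.4899 km
  W3: 0.8610 km
  → nearest: W2 (0.4899 km)
R at 23.5375°S, 46.7471°W:
  W1: 0.6358 km
  W2: 0.6054 km
  W3: 0.9790 km
  → nearest: W2 (0.6054 km)
S at 23.5346°S, 46.7494°W:
  W1: 0.4160 km
  W2: 0.9734 km
  W3: 1.3454 km
  → nearest: W1 (0.4160 km)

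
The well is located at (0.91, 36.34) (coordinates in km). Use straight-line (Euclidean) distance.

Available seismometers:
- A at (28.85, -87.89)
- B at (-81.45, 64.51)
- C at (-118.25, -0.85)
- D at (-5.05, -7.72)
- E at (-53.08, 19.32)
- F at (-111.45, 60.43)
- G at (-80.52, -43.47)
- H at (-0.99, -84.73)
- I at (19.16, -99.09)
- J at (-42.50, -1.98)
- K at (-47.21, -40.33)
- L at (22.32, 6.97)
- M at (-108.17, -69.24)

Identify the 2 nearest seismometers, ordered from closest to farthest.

L, D

Distances from (0.91, 36.34):
A: 127.33 km
B: 87.04 km
C: 124.83 km
D: 44.46 km
E: 56.61 km
F: 114.91 km
G: 114.02 km
H: 121.08 km
I: 136.65 km
J: 57.90 km
K: 90.52 km
L: 36.35 km
M: 151.81 km
Sorted: L (36.35 km) < D (44.46 km) < E (56.61 km) < J (57.90 km) < …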